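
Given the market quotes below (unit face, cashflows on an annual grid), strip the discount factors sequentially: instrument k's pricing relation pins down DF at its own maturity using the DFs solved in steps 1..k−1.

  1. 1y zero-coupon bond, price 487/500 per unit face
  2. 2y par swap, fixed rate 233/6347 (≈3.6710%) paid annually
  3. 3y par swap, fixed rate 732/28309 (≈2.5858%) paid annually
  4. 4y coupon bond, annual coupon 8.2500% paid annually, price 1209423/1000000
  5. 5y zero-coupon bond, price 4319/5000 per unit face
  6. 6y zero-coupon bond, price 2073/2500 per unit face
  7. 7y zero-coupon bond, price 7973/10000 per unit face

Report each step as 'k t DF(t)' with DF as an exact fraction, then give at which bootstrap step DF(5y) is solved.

step 1 [1y] zero: DF = P = 487/500 ≈ 0.974000
step 2 [2y] swap r/1=233/6347: DF=(1 − 233/6347·(0.974000))/(1+233/6347) = 9301/10000 ≈ 0.930100
step 3 [3y] swap r/1=732/28309: DF=(1 − 732/28309·(0.974000+0.930100))/(1+732/28309) = 2317/2500 ≈ 0.926800
step 4 [4y] bond c/1=33/400: DF=(1209423/1000000 − 33/400·(0.974000+0.930100+0.926800))/(1+33/400) = 1803/2000 ≈ 0.901500
step 5 [5y] zero: DF = P = 4319/5000 ≈ 0.863800
step 6 [6y] zero: DF = P = 2073/2500 ≈ 0.829200
step 7 [7y] zero: DF = P = 7973/10000 ≈ 0.797300

1 1 487/500
2 2 9301/10000
3 3 2317/2500
4 4 1803/2000
5 5 4319/5000
6 6 2073/2500
7 7 7973/10000
DF(5y) is solved at step 5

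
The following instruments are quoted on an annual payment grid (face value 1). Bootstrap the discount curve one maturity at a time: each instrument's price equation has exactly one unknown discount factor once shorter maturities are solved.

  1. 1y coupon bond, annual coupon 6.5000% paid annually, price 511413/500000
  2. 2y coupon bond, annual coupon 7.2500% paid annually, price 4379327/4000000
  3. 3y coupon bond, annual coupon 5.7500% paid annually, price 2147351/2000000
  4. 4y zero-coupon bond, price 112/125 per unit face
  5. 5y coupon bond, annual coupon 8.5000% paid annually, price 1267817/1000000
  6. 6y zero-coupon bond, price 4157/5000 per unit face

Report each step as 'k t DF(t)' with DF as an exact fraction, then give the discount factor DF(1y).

step 1 [1y] bond c/1=13/200: DF=(511413/500000 − 13/200·(0))/(1+13/200) = 2401/2500 ≈ 0.960400
step 2 [2y] bond c/1=29/400: DF=(4379327/4000000 − 29/400·(0.960400))/(1+29/400) = 9559/10000 ≈ 0.955900
step 3 [3y] bond c/1=23/400: DF=(2147351/2000000 − 23/400·(0.960400+0.955900))/(1+23/400) = 9111/10000 ≈ 0.911100
step 4 [4y] zero: DF = P = 112/125 ≈ 0.896000
step 5 [5y] bond c/1=17/200: DF=(1267817/1000000 − 17/200·(0.960400+0.955900+0.911100+0.896000))/(1+17/200) = 548/625 ≈ 0.876800
step 6 [6y] zero: DF = P = 4157/5000 ≈ 0.831400

1 1 2401/2500
2 2 9559/10000
3 3 9111/10000
4 4 112/125
5 5 548/625
6 6 4157/5000
DF(1y) = 2401/2500 ≈ 0.960400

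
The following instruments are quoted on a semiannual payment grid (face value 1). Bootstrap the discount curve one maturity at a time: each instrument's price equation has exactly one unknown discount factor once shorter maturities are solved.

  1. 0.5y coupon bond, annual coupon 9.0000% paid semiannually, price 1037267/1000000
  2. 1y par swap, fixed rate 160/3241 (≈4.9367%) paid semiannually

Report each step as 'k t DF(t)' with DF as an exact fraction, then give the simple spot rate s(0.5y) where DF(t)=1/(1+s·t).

1 1/2 4963/5000
2 1 119/125
s(0.5y) = (1/(4963/5000) − 1)/(1/2) = 74/4963 ≈ 1.4910%

step 1 [0.5y] bond c/2=9/200: DF=(1037267/1000000 − 9/200·(0))/(1+9/200) = 4963/5000 ≈ 0.992600
step 2 [1y] swap r/2=80/3241: DF=(1 − 80/3241·(0.992600))/(1+80/3241) = 119/125 ≈ 0.952000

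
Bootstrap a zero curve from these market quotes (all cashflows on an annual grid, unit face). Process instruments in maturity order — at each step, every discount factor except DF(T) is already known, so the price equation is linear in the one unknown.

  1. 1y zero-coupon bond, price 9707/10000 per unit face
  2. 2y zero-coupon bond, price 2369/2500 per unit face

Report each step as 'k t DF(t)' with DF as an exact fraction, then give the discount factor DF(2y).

1 1 9707/10000
2 2 2369/2500
DF(2y) = 2369/2500 ≈ 0.947600

step 1 [1y] zero: DF = P = 9707/10000 ≈ 0.970700
step 2 [2y] zero: DF = P = 2369/2500 ≈ 0.947600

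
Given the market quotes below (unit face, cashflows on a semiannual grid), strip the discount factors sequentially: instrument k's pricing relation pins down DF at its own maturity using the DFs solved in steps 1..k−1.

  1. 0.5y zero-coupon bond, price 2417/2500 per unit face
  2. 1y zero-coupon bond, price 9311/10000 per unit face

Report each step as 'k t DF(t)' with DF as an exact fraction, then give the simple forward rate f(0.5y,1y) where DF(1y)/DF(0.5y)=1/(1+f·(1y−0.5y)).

step 1 [0.5y] zero: DF = P = 2417/2500 ≈ 0.966800
step 2 [1y] zero: DF = P = 9311/10000 ≈ 0.931100

1 1/2 2417/2500
2 1 9311/10000
f(0.5y,1y) = ((2417/2500)/(9311/10000) − 1)/(1/2) = 714/9311 ≈ 7.6683%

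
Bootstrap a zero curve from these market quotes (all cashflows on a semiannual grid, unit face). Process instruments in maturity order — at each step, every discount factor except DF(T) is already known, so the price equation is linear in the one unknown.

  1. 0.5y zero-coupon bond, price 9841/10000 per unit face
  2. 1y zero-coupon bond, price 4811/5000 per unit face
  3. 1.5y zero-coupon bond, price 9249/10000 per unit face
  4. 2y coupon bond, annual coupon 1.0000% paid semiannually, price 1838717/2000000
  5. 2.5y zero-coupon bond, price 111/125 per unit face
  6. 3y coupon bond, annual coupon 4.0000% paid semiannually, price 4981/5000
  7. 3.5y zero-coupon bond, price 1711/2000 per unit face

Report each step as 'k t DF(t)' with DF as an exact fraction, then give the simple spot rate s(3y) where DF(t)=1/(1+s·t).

step 1 [0.5y] zero: DF = P = 9841/10000 ≈ 0.984100
step 2 [1y] zero: DF = P = 4811/5000 ≈ 0.962200
step 3 [1.5y] zero: DF = P = 9249/10000 ≈ 0.924900
step 4 [2y] bond c/2=1/200: DF=(1838717/2000000 − 1/200·(0.984100+0.962200+0.924900))/(1+1/200) = 1801/2000 ≈ 0.900500
step 5 [2.5y] zero: DF = P = 111/125 ≈ 0.888000
step 6 [3y] bond c/2=1/50: DF=(4981/5000 − 1/50·(0.984100+0.962200+0.924900+0.900500+0.888000))/(1+1/50) = 8853/10000 ≈ 0.885300
step 7 [3.5y] zero: DF = P = 1711/2000 ≈ 0.855500

1 1/2 9841/10000
2 1 4811/5000
3 3/2 9249/10000
4 2 1801/2000
5 5/2 111/125
6 3 8853/10000
7 7/2 1711/2000
s(3y) = (1/(8853/10000) − 1)/(3) = 1147/26559 ≈ 4.3187%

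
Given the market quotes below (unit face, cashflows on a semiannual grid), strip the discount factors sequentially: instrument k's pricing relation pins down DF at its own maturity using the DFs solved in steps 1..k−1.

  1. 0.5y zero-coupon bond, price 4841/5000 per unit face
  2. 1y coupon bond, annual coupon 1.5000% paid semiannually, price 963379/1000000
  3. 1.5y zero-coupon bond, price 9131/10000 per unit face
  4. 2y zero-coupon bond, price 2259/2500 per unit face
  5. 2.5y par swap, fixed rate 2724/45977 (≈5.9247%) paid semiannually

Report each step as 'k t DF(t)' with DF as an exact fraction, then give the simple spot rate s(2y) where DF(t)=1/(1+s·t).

step 1 [0.5y] zero: DF = P = 4841/5000 ≈ 0.968200
step 2 [1y] bond c/2=3/400: DF=(963379/1000000 − 3/400·(0.968200))/(1+3/400) = 949/1000 ≈ 0.949000
step 3 [1.5y] zero: DF = P = 9131/10000 ≈ 0.913100
step 4 [2y] zero: DF = P = 2259/2500 ≈ 0.903600
step 5 [2.5y] swap r/2=1362/45977: DF=(1 − 1362/45977·(0.968200+0.949000+0.913100+0.903600))/(1+1362/45977) = 4319/5000 ≈ 0.863800

1 1/2 4841/5000
2 1 949/1000
3 3/2 9131/10000
4 2 2259/2500
5 5/2 4319/5000
s(2y) = (1/(2259/2500) − 1)/(2) = 241/4518 ≈ 5.3342%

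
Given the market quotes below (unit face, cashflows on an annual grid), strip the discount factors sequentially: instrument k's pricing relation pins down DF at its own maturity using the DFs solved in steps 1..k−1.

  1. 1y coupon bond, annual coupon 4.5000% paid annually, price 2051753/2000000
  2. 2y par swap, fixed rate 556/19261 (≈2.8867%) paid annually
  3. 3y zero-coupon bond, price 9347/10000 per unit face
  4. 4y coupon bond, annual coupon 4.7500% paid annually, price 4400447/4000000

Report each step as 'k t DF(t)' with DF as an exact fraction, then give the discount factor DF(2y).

1 1 9817/10000
2 2 2361/2500
3 3 9347/10000
4 4 1841/2000
DF(2y) = 2361/2500 ≈ 0.944400

step 1 [1y] bond c/1=9/200: DF=(2051753/2000000 − 9/200·(0))/(1+9/200) = 9817/10000 ≈ 0.981700
step 2 [2y] swap r/1=556/19261: DF=(1 − 556/19261·(0.981700))/(1+556/19261) = 2361/2500 ≈ 0.944400
step 3 [3y] zero: DF = P = 9347/10000 ≈ 0.934700
step 4 [4y] bond c/1=19/400: DF=(4400447/4000000 − 19/400·(0.981700+0.944400+0.934700))/(1+19/400) = 1841/2000 ≈ 0.920500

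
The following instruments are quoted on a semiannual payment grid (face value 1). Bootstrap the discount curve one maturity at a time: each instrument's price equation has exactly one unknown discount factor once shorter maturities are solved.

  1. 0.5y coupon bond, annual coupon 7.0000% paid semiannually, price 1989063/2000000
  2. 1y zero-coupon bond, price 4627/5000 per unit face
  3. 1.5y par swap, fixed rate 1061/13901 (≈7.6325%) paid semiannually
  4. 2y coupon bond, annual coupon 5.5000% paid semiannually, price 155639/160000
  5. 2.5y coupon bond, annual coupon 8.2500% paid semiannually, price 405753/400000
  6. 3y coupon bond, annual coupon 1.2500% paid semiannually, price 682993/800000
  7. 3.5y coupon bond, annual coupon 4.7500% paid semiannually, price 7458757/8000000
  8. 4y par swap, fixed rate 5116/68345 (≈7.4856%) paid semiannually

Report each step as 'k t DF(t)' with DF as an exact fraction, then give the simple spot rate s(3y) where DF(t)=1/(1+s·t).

step 1 [0.5y] bond c/2=7/200: DF=(1989063/2000000 − 7/200·(0))/(1+7/200) = 9609/10000 ≈ 0.960900
step 2 [1y] zero: DF = P = 4627/5000 ≈ 0.925400
step 3 [1.5y] swap r/2=1061/27802: DF=(1 − 1061/27802·(0.960900+0.925400))/(1+1061/27802) = 8939/10000 ≈ 0.893900
step 4 [2y] bond c/2=11/400: DF=(155639/160000 − 11/400·(0.960900+0.925400+0.893900))/(1+11/400) = 8723/10000 ≈ 0.872300
step 5 [2.5y] bond c/2=33/800: DF=(405753/400000 − 33/800·(0.960900+0.925400+0.893900+0.872300))/(1+33/800) = 1659/2000 ≈ 0.829500
step 6 [3y] bond c/2=1/160: DF=(682993/800000 − 1/160·(0.960900+0.925400+0.893900+0.872300+0.829500))/(1+1/160) = 4103/5000 ≈ 0.820600
step 7 [3.5y] bond c/2=19/800: DF=(7458757/8000000 − 19/800·(0.960900+0.925400+0.893900+0.872300+0.829500+0.820600))/(1+19/800) = 7877/10000 ≈ 0.787700
step 8 [4y] swap r/2=2558/68345: DF=(1 − 2558/68345·(0.960900+0.925400+0.893900+0.872300+0.829500+0.820600+0.787700))/(1+2558/68345) = 3721/5000 ≈ 0.744200

1 1/2 9609/10000
2 1 4627/5000
3 3/2 8939/10000
4 2 8723/10000
5 5/2 1659/2000
6 3 4103/5000
7 7/2 7877/10000
8 4 3721/5000
s(3y) = (1/(4103/5000) − 1)/(3) = 299/4103 ≈ 7.2874%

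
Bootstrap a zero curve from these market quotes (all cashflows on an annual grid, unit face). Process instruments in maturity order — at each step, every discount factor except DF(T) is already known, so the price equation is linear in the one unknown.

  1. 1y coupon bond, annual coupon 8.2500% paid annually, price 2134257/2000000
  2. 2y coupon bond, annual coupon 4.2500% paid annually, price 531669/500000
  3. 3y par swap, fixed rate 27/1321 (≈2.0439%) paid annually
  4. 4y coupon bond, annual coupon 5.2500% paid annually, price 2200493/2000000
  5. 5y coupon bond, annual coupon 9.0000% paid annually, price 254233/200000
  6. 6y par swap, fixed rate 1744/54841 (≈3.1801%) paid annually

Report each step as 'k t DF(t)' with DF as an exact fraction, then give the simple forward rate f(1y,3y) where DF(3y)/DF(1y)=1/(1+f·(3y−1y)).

step 1 [1y] bond c/1=33/400: DF=(2134257/2000000 − 33/400·(0))/(1+33/400) = 4929/5000 ≈ 0.985800
step 2 [2y] bond c/1=17/400: DF=(531669/500000 − 17/400·(0.985800))/(1+17/400) = 4899/5000 ≈ 0.979800
step 3 [3y] swap r/1=27/1321: DF=(1 − 27/1321·(0.985800+0.979800))/(1+27/1321) = 4703/5000 ≈ 0.940600
step 4 [4y] bond c/1=21/400: DF=(2200493/2000000 − 21/400·(0.985800+0.979800+0.940600))/(1+21/400) = 2251/2500 ≈ 0.900400
step 5 [5y] bond c/1=9/100: DF=(254233/200000 − 9/100·(0.985800+0.979800+0.940600+0.900400))/(1+9/100) = 8519/10000 ≈ 0.851900
step 6 [6y] swap r/1=1744/54841: DF=(1 − 1744/54841·(0.985800+0.979800+0.940600+0.900400+0.851900))/(1+1744/54841) = 516/625 ≈ 0.825600

1 1 4929/5000
2 2 4899/5000
3 3 4703/5000
4 4 2251/2500
5 5 8519/10000
6 6 516/625
f(1y,3y) = ((4929/5000)/(4703/5000) − 1)/(2) = 113/4703 ≈ 2.4027%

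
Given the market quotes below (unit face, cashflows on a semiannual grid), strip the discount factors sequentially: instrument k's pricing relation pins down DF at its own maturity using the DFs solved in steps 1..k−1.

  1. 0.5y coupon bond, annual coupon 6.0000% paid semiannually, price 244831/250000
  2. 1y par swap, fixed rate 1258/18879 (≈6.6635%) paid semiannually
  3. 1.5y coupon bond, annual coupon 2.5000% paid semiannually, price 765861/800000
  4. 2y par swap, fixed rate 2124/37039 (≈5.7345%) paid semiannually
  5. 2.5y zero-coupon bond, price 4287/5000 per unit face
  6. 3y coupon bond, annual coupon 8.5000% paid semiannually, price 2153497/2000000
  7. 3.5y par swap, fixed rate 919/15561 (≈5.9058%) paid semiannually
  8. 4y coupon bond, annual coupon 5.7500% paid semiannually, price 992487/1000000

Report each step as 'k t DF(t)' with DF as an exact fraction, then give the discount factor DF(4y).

1 1/2 2377/2500
2 1 9371/10000
3 3/2 4611/5000
4 2 4469/5000
5 5/2 4287/5000
6 3 8469/10000
7 7/2 4081/5000
8 4 1977/2500
DF(4y) = 1977/2500 ≈ 0.790800

step 1 [0.5y] bond c/2=3/100: DF=(244831/250000 − 3/100·(0))/(1+3/100) = 2377/2500 ≈ 0.950800
step 2 [1y] swap r/2=629/18879: DF=(1 − 629/18879·(0.950800))/(1+629/18879) = 9371/10000 ≈ 0.937100
step 3 [1.5y] bond c/2=1/80: DF=(765861/800000 − 1/80·(0.950800+0.937100))/(1+1/80) = 4611/5000 ≈ 0.922200
step 4 [2y] swap r/2=1062/37039: DF=(1 − 1062/37039·(0.950800+0.937100+0.922200))/(1+1062/37039) = 4469/5000 ≈ 0.893800
step 5 [2.5y] zero: DF = P = 4287/5000 ≈ 0.857400
step 6 [3y] bond c/2=17/400: DF=(2153497/2000000 − 17/400·(0.950800+0.937100+0.922200+0.893800+0.857400))/(1+17/400) = 8469/10000 ≈ 0.846900
step 7 [3.5y] swap r/2=919/31122: DF=(1 − 919/31122·(0.950800+0.937100+0.922200+0.893800+0.857400+0.846900))/(1+919/31122) = 4081/5000 ≈ 0.816200
step 8 [4y] bond c/2=23/800: DF=(992487/1000000 − 23/800·(0.950800+0.937100+0.922200+0.893800+0.857400+0.846900+0.816200))/(1+23/800) = 1977/2500 ≈ 0.790800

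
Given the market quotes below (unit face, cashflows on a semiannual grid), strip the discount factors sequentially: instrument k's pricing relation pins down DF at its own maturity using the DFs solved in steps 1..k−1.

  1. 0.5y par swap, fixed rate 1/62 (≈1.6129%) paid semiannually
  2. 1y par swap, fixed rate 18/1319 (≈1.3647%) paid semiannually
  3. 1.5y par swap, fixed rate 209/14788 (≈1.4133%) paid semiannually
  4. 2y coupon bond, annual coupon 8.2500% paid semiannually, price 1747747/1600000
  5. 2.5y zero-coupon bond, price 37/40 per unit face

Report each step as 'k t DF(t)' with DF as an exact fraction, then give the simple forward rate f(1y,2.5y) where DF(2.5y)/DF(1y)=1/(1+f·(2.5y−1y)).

step 1 [0.5y] swap r/2=1/124: DF=(1 − 1/124·(0))/(1+1/124) = 124/125 ≈ 0.992000
step 2 [1y] swap r/2=9/1319: DF=(1 − 9/1319·(0.992000))/(1+9/1319) = 1973/2000 ≈ 0.986500
step 3 [1.5y] swap r/2=209/29576: DF=(1 − 209/29576·(0.992000+0.986500))/(1+209/29576) = 9791/10000 ≈ 0.979100
step 4 [2y] bond c/2=33/800: DF=(1747747/1600000 − 33/800·(0.992000+0.986500+0.979100))/(1+33/800) = 9319/10000 ≈ 0.931900
step 5 [2.5y] zero: DF = P = 37/40 ≈ 0.925000

1 1/2 124/125
2 1 1973/2000
3 3/2 9791/10000
4 2 9319/10000
5 5/2 37/40
f(1y,2.5y) = ((1973/2000)/(37/40) − 1)/(3/2) = 41/925 ≈ 4.4324%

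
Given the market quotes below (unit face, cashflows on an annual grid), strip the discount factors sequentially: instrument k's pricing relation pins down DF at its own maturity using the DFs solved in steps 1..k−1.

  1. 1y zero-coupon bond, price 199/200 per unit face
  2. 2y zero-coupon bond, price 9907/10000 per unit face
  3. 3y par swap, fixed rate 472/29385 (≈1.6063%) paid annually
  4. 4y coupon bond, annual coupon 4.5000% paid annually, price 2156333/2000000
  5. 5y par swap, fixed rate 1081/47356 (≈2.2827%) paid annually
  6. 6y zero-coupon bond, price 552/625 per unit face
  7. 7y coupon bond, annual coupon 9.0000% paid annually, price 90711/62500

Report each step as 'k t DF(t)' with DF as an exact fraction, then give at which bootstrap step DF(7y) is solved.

step 1 [1y] zero: DF = P = 199/200 ≈ 0.995000
step 2 [2y] zero: DF = P = 9907/10000 ≈ 0.990700
step 3 [3y] swap r/1=472/29385: DF=(1 − 472/29385·(0.995000+0.990700))/(1+472/29385) = 1191/1250 ≈ 0.952800
step 4 [4y] bond c/1=9/200: DF=(2156333/2000000 − 9/200·(0.995000+0.990700+0.952800))/(1+9/200) = 2263/2500 ≈ 0.905200
step 5 [5y] swap r/1=1081/47356: DF=(1 − 1081/47356·(0.995000+0.990700+0.952800+0.905200))/(1+1081/47356) = 8919/10000 ≈ 0.891900
step 6 [6y] zero: DF = P = 552/625 ≈ 0.883200
step 7 [7y] bond c/1=9/100: DF=(90711/62500 − 9/100·(0.995000+0.990700+0.952800+0.905200+0.891900+0.883200))/(1+9/100) = 2169/2500 ≈ 0.867600

1 1 199/200
2 2 9907/10000
3 3 1191/1250
4 4 2263/2500
5 5 8919/10000
6 6 552/625
7 7 2169/2500
DF(7y) is solved at step 7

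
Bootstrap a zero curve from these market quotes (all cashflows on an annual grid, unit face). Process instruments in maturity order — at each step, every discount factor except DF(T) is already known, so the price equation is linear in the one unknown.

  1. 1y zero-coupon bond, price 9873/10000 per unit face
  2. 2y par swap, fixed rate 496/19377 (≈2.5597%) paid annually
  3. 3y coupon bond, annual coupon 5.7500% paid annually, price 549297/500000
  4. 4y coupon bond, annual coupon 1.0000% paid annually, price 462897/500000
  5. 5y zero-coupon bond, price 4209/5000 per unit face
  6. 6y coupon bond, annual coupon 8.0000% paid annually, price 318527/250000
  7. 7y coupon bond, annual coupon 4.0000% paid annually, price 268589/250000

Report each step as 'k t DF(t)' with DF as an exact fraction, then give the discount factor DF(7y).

1 1 9873/10000
2 2 594/625
3 3 1867/2000
4 4 4441/5000
5 5 4209/5000
6 6 8389/10000
7 7 4119/5000
DF(7y) = 4119/5000 ≈ 0.823800

step 1 [1y] zero: DF = P = 9873/10000 ≈ 0.987300
step 2 [2y] swap r/1=496/19377: DF=(1 − 496/19377·(0.987300))/(1+496/19377) = 594/625 ≈ 0.950400
step 3 [3y] bond c/1=23/400: DF=(549297/500000 − 23/400·(0.987300+0.950400))/(1+23/400) = 1867/2000 ≈ 0.933500
step 4 [4y] bond c/1=1/100: DF=(462897/500000 − 1/100·(0.987300+0.950400+0.933500))/(1+1/100) = 4441/5000 ≈ 0.888200
step 5 [5y] zero: DF = P = 4209/5000 ≈ 0.841800
step 6 [6y] bond c/1=2/25: DF=(318527/250000 − 2/25·(0.987300+0.950400+0.933500+0.888200+0.841800))/(1+2/25) = 8389/10000 ≈ 0.838900
step 7 [7y] bond c/1=1/25: DF=(268589/250000 − 1/25·(0.987300+0.950400+0.933500+0.888200+0.841800+0.838900))/(1+1/25) = 4119/5000 ≈ 0.823800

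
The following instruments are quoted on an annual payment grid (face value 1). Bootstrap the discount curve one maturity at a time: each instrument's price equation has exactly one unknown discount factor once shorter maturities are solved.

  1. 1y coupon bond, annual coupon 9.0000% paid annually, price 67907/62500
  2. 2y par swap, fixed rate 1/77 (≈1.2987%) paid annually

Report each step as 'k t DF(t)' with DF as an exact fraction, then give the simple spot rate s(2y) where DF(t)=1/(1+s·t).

1 1 623/625
2 2 609/625
s(2y) = (1/(609/625) − 1)/(2) = 8/609 ≈ 1.3136%

step 1 [1y] bond c/1=9/100: DF=(67907/62500 − 9/100·(0))/(1+9/100) = 623/625 ≈ 0.996800
step 2 [2y] swap r/1=1/77: DF=(1 − 1/77·(0.996800))/(1+1/77) = 609/625 ≈ 0.974400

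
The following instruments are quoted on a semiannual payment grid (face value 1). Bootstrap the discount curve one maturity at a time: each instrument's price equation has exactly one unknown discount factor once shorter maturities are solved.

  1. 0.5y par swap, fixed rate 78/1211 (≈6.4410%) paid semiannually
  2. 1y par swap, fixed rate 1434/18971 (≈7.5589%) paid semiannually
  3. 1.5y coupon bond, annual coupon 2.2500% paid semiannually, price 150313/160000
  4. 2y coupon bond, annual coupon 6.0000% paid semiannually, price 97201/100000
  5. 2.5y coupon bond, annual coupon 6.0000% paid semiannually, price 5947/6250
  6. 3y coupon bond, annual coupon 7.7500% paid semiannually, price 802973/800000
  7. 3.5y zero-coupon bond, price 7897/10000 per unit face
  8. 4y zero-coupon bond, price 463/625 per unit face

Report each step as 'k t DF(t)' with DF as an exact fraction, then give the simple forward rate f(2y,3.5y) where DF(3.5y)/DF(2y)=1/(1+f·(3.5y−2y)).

step 1 [0.5y] swap r/2=39/1211: DF=(1 − 39/1211·(0))/(1+39/1211) = 1211/1250 ≈ 0.968800
step 2 [1y] swap r/2=717/18971: DF=(1 − 717/18971·(0.968800))/(1+717/18971) = 9283/10000 ≈ 0.928300
step 3 [1.5y] bond c/2=9/800: DF=(150313/160000 − 9/800·(0.968800+0.928300))/(1+9/800) = 9079/10000 ≈ 0.907900
step 4 [2y] bond c/2=3/100: DF=(97201/100000 − 3/100·(0.968800+0.928300+0.907900))/(1+3/100) = 431/500 ≈ 0.862000
step 5 [2.5y] bond c/2=3/100: DF=(5947/6250 − 3/100·(0.968800+0.928300+0.907900+0.862000))/(1+3/100) = 817/1000 ≈ 0.817000
step 6 [3y] bond c/2=31/800: DF=(802973/800000 − 31/800·(0.968800+0.928300+0.907900+0.862000+0.817000))/(1+31/800) = 799/1000 ≈ 0.799000
step 7 [3.5y] zero: DF = P = 7897/10000 ≈ 0.789700
step 8 [4y] zero: DF = P = 463/625 ≈ 0.740800

1 1/2 1211/1250
2 1 9283/10000
3 3/2 9079/10000
4 2 431/500
5 5/2 817/1000
6 3 799/1000
7 7/2 7897/10000
8 4 463/625
f(2y,3.5y) = ((431/500)/(7897/10000) − 1)/(3/2) = 482/7897 ≈ 6.1036%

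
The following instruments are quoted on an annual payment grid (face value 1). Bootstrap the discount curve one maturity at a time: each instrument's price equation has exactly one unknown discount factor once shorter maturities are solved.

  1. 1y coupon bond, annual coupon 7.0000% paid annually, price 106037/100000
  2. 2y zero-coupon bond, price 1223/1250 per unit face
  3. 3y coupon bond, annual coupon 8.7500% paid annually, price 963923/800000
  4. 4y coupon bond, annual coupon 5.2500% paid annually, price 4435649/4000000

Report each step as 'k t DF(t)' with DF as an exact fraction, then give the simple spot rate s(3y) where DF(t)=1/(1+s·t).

step 1 [1y] bond c/1=7/100: DF=(106037/100000 − 7/100·(0))/(1+7/100) = 991/1000 ≈ 0.991000
step 2 [2y] zero: DF = P = 1223/1250 ≈ 0.978400
step 3 [3y] bond c/1=7/80: DF=(963923/800000 − 7/80·(0.991000+0.978400))/(1+7/80) = 1899/2000 ≈ 0.949500
step 4 [4y] bond c/1=21/400: DF=(4435649/4000000 − 21/400·(0.991000+0.978400+0.949500))/(1+21/400) = 227/250 ≈ 0.908000

1 1 991/1000
2 2 1223/1250
3 3 1899/2000
4 4 227/250
s(3y) = (1/(1899/2000) − 1)/(3) = 101/5697 ≈ 1.7729%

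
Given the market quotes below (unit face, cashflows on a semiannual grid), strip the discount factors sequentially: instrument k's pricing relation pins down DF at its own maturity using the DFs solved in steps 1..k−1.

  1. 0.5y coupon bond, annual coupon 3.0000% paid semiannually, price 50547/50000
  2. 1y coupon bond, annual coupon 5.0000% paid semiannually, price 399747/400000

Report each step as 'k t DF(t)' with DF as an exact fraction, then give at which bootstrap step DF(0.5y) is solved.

1 1/2 249/250
2 1 9507/10000
DF(0.5y) is solved at step 1

step 1 [0.5y] bond c/2=3/200: DF=(50547/50000 − 3/200·(0))/(1+3/200) = 249/250 ≈ 0.996000
step 2 [1y] bond c/2=1/40: DF=(399747/400000 − 1/40·(0.996000))/(1+1/40) = 9507/10000 ≈ 0.950700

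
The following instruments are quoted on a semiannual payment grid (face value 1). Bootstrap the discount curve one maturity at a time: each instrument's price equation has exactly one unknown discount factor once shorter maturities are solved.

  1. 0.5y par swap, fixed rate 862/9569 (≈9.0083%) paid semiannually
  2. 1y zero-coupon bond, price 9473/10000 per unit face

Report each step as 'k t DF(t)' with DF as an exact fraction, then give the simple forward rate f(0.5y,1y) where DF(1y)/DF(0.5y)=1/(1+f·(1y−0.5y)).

step 1 [0.5y] swap r/2=431/9569: DF=(1 − 431/9569·(0))/(1+431/9569) = 9569/10000 ≈ 0.956900
step 2 [1y] zero: DF = P = 9473/10000 ≈ 0.947300

1 1/2 9569/10000
2 1 9473/10000
f(0.5y,1y) = ((9569/10000)/(9473/10000) − 1)/(1/2) = 192/9473 ≈ 2.0268%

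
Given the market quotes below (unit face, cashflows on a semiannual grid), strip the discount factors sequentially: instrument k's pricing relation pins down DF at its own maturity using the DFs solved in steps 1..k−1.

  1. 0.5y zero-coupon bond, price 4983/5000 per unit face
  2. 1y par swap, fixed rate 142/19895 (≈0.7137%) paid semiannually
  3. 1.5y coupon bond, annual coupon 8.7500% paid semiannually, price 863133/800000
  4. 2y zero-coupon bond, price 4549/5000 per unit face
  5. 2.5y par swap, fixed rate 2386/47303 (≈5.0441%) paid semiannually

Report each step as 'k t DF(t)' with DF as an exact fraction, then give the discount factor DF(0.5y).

1 1/2 4983/5000
2 1 9929/10000
3 3/2 9503/10000
4 2 4549/5000
5 5/2 8807/10000
DF(0.5y) = 4983/5000 ≈ 0.996600

step 1 [0.5y] zero: DF = P = 4983/5000 ≈ 0.996600
step 2 [1y] swap r/2=71/19895: DF=(1 − 71/19895·(0.996600))/(1+71/19895) = 9929/10000 ≈ 0.992900
step 3 [1.5y] bond c/2=7/160: DF=(863133/800000 − 7/160·(0.996600+0.992900))/(1+7/160) = 9503/10000 ≈ 0.950300
step 4 [2y] zero: DF = P = 4549/5000 ≈ 0.909800
step 5 [2.5y] swap r/2=1193/47303: DF=(1 − 1193/47303·(0.996600+0.992900+0.950300+0.909800))/(1+1193/47303) = 8807/10000 ≈ 0.880700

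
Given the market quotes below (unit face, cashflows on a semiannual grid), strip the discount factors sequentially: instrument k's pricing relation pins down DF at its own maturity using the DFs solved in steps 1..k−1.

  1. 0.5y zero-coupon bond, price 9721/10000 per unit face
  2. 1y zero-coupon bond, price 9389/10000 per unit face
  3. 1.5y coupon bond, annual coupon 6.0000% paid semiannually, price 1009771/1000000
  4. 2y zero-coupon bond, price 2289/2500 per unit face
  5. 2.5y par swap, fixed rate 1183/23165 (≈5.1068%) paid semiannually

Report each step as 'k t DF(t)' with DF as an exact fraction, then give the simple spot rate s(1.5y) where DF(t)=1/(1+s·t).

1 1/2 9721/10000
2 1 9389/10000
3 3/2 9247/10000
4 2 2289/2500
5 5/2 8817/10000
s(1.5y) = (1/(9247/10000) − 1)/(3/2) = 502/9247 ≈ 5.4288%

step 1 [0.5y] zero: DF = P = 9721/10000 ≈ 0.972100
step 2 [1y] zero: DF = P = 9389/10000 ≈ 0.938900
step 3 [1.5y] bond c/2=3/100: DF=(1009771/1000000 − 3/100·(0.972100+0.938900))/(1+3/100) = 9247/10000 ≈ 0.924700
step 4 [2y] zero: DF = P = 2289/2500 ≈ 0.915600
step 5 [2.5y] swap r/2=1183/46330: DF=(1 − 1183/46330·(0.972100+0.938900+0.924700+0.915600))/(1+1183/46330) = 8817/10000 ≈ 0.881700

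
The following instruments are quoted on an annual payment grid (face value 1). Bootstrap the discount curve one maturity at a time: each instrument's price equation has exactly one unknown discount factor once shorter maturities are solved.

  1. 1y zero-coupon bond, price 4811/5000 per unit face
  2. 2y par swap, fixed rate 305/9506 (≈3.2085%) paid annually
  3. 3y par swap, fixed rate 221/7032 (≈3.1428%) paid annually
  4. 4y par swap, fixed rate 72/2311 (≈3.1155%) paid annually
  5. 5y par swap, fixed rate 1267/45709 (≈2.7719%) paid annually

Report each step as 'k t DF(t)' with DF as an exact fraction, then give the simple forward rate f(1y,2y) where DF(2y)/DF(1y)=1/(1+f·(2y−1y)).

step 1 [1y] zero: DF = P = 4811/5000 ≈ 0.962200
step 2 [2y] swap r/1=305/9506: DF=(1 − 305/9506·(0.962200))/(1+305/9506) = 939/1000 ≈ 0.939000
step 3 [3y] swap r/1=221/7032: DF=(1 − 221/7032·(0.962200+0.939000))/(1+221/7032) = 2279/2500 ≈ 0.911600
step 4 [4y] swap r/1=72/2311: DF=(1 − 72/2311·(0.962200+0.939000+0.911600))/(1+72/2311) = 553/625 ≈ 0.884800
step 5 [5y] swap r/1=1267/45709: DF=(1 − 1267/45709·(0.962200+0.939000+0.911600+0.884800))/(1+1267/45709) = 8733/10000 ≈ 0.873300

1 1 4811/5000
2 2 939/1000
3 3 2279/2500
4 4 553/625
5 5 8733/10000
f(1y,2y) = ((4811/5000)/(939/1000) − 1)/(1) = 116/4695 ≈ 2.4707%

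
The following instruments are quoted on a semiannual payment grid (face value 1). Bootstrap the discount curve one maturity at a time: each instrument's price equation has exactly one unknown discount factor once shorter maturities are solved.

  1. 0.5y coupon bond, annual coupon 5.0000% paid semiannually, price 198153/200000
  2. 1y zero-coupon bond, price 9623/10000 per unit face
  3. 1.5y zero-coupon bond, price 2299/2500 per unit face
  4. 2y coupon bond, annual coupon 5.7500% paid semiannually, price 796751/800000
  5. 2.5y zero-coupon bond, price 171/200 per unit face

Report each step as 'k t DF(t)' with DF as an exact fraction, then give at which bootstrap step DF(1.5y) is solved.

step 1 [0.5y] bond c/2=1/40: DF=(198153/200000 − 1/40·(0))/(1+1/40) = 4833/5000 ≈ 0.966600
step 2 [1y] zero: DF = P = 9623/10000 ≈ 0.962300
step 3 [1.5y] zero: DF = P = 2299/2500 ≈ 0.919600
step 4 [2y] bond c/2=23/800: DF=(796751/800000 − 23/800·(0.966600+0.962300+0.919600))/(1+23/800) = 1777/2000 ≈ 0.888500
step 5 [2.5y] zero: DF = P = 171/200 ≈ 0.855000

1 1/2 4833/5000
2 1 9623/10000
3 3/2 2299/2500
4 2 1777/2000
5 5/2 171/200
DF(1.5y) is solved at step 3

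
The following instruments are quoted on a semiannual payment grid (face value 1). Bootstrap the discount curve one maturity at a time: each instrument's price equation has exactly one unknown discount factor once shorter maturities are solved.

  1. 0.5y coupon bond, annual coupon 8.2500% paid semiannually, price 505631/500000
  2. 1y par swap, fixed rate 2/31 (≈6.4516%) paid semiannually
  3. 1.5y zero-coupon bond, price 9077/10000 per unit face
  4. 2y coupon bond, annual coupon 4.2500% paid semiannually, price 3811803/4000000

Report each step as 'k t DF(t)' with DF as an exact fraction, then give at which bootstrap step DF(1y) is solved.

1 1/2 607/625
2 1 1173/1250
3 3/2 9077/10000
4 2 1749/2000
DF(1y) is solved at step 2

step 1 [0.5y] bond c/2=33/800: DF=(505631/500000 − 33/800·(0))/(1+33/800) = 607/625 ≈ 0.971200
step 2 [1y] swap r/2=1/31: DF=(1 − 1/31·(0.971200))/(1+1/31) = 1173/1250 ≈ 0.938400
step 3 [1.5y] zero: DF = P = 9077/10000 ≈ 0.907700
step 4 [2y] bond c/2=17/800: DF=(3811803/4000000 − 17/800·(0.971200+0.938400+0.907700))/(1+17/800) = 1749/2000 ≈ 0.874500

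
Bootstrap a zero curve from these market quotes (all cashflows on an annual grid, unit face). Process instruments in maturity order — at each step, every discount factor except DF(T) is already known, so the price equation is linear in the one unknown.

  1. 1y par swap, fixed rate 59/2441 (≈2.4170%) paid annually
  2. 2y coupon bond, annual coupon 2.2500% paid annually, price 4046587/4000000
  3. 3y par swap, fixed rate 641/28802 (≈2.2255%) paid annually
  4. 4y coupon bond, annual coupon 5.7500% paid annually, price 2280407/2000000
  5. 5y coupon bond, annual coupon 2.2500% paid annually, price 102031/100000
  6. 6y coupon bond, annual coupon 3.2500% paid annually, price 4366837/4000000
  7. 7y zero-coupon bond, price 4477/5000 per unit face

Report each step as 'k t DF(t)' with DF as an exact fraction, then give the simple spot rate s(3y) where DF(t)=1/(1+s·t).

step 1 [1y] swap r/1=59/2441: DF=(1 − 59/2441·(0))/(1+59/2441) = 2441/2500 ≈ 0.976400
step 2 [2y] bond c/1=9/400: DF=(4046587/4000000 − 9/400·(0.976400))/(1+9/400) = 9679/10000 ≈ 0.967900
step 3 [3y] swap r/1=641/28802: DF=(1 − 641/28802·(0.976400+0.967900))/(1+641/28802) = 9359/10000 ≈ 0.935900
step 4 [4y] bond c/1=23/400: DF=(2280407/2000000 − 23/400·(0.976400+0.967900+0.935900))/(1+23/400) = 576/625 ≈ 0.921600
step 5 [5y] bond c/1=9/400: DF=(102031/100000 − 9/400·(0.976400+0.967900+0.935900+0.921600))/(1+9/400) = 4571/5000 ≈ 0.914200
step 6 [6y] bond c/1=13/400: DF=(4366837/4000000 − 13/400·(0.976400+0.967900+0.935900+0.921600+0.914200))/(1+13/400) = 9089/10000 ≈ 0.908900
step 7 [7y] zero: DF = P = 4477/5000 ≈ 0.895400

1 1 2441/2500
2 2 9679/10000
3 3 9359/10000
4 4 576/625
5 5 4571/5000
6 6 9089/10000
7 7 4477/5000
s(3y) = (1/(9359/10000) − 1)/(3) = 641/28077 ≈ 2.2830%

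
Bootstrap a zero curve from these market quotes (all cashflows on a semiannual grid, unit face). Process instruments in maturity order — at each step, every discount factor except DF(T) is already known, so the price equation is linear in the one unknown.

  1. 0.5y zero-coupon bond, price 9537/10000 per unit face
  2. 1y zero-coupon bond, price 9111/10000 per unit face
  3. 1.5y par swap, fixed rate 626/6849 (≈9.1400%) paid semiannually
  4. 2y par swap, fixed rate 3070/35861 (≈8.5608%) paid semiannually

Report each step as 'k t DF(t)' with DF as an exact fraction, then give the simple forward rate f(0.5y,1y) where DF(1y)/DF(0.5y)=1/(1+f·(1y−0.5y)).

1 1/2 9537/10000
2 1 9111/10000
3 3/2 2187/2500
4 2 1693/2000
f(0.5y,1y) = ((9537/10000)/(9111/10000) − 1)/(1/2) = 284/3037 ≈ 9.3513%

step 1 [0.5y] zero: DF = P = 9537/10000 ≈ 0.953700
step 2 [1y] zero: DF = P = 9111/10000 ≈ 0.911100
step 3 [1.5y] swap r/2=313/6849: DF=(1 − 313/6849·(0.953700+0.911100))/(1+313/6849) = 2187/2500 ≈ 0.874800
step 4 [2y] swap r/2=1535/35861: DF=(1 − 1535/35861·(0.953700+0.911100+0.874800))/(1+1535/35861) = 1693/2000 ≈ 0.846500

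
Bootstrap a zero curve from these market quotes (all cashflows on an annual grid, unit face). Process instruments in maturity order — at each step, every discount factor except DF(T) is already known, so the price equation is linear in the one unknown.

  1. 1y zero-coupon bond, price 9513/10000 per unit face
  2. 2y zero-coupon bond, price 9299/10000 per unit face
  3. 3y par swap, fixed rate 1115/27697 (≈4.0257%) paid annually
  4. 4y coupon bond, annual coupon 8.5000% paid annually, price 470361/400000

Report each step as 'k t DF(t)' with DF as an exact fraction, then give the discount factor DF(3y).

1 1 9513/10000
2 2 9299/10000
3 3 1777/2000
4 4 2167/2500
DF(3y) = 1777/2000 ≈ 0.888500

step 1 [1y] zero: DF = P = 9513/10000 ≈ 0.951300
step 2 [2y] zero: DF = P = 9299/10000 ≈ 0.929900
step 3 [3y] swap r/1=1115/27697: DF=(1 − 1115/27697·(0.951300+0.929900))/(1+1115/27697) = 1777/2000 ≈ 0.888500
step 4 [4y] bond c/1=17/200: DF=(470361/400000 − 17/200·(0.951300+0.929900+0.888500))/(1+17/200) = 2167/2500 ≈ 0.866800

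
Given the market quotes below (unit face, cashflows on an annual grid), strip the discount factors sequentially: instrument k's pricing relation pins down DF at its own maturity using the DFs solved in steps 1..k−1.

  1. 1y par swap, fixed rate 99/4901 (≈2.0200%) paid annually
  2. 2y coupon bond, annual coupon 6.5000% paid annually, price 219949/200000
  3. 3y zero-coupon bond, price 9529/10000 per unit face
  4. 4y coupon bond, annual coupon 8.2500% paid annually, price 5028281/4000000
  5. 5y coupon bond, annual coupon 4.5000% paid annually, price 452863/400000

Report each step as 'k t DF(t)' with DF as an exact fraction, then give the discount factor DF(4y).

step 1 [1y] swap r/1=99/4901: DF=(1 − 99/4901·(0))/(1+99/4901) = 4901/5000 ≈ 0.980200
step 2 [2y] bond c/1=13/200: DF=(219949/200000 − 13/200·(0.980200))/(1+13/200) = 608/625 ≈ 0.972800
step 3 [3y] zero: DF = P = 9529/10000 ≈ 0.952900
step 4 [4y] bond c/1=33/400: DF=(5028281/4000000 − 33/400·(0.980200+0.972800+0.952900))/(1+33/400) = 4699/5000 ≈ 0.939800
step 5 [5y] bond c/1=9/200: DF=(452863/400000 − 9/200·(0.980200+0.972800+0.952900+0.939800))/(1+9/200) = 4589/5000 ≈ 0.917800

1 1 4901/5000
2 2 608/625
3 3 9529/10000
4 4 4699/5000
5 5 4589/5000
DF(4y) = 4699/5000 ≈ 0.939800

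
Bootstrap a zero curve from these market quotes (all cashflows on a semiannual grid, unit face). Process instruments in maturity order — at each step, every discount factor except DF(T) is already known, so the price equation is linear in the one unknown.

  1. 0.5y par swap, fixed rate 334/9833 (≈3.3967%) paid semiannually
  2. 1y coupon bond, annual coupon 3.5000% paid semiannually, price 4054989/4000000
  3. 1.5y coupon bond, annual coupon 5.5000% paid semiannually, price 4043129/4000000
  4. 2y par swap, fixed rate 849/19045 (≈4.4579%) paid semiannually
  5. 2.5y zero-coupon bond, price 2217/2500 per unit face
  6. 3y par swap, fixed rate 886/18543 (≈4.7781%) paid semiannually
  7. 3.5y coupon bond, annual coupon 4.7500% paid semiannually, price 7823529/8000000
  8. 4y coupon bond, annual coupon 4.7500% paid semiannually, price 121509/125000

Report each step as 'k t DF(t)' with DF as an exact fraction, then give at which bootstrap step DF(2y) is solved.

1 1/2 9833/10000
2 1 4897/5000
3 3/2 582/625
4 2 9151/10000
5 5/2 2217/2500
6 3 8671/10000
7 7/2 4131/5000
8 4 8013/10000
DF(2y) is solved at step 4

step 1 [0.5y] swap r/2=167/9833: DF=(1 − 167/9833·(0))/(1+167/9833) = 9833/10000 ≈ 0.983300
step 2 [1y] bond c/2=7/400: DF=(4054989/4000000 − 7/400·(0.983300))/(1+7/400) = 4897/5000 ≈ 0.979400
step 3 [1.5y] bond c/2=11/400: DF=(4043129/4000000 − 11/400·(0.983300+0.979400))/(1+11/400) = 582/625 ≈ 0.931200
step 4 [2y] swap r/2=849/38090: DF=(1 − 849/38090·(0.983300+0.979400+0.931200))/(1+849/38090) = 9151/10000 ≈ 0.915100
step 5 [2.5y] zero: DF = P = 2217/2500 ≈ 0.886800
step 6 [3y] swap r/2=443/18543: DF=(1 − 443/18543·(0.983300+0.979400+0.931200+0.915100+0.886800))/(1+443/18543) = 8671/10000 ≈ 0.867100
step 7 [3.5y] bond c/2=19/800: DF=(7823529/8000000 − 19/800·(0.983300+0.979400+0.931200+0.915100+0.886800+0.867100))/(1+19/800) = 4131/5000 ≈ 0.826200
step 8 [4y] bond c/2=19/800: DF=(121509/125000 − 19/800·(0.983300+0.979400+0.931200+0.915100+0.886800+0.867100+0.826200))/(1+19/800) = 8013/10000 ≈ 0.801300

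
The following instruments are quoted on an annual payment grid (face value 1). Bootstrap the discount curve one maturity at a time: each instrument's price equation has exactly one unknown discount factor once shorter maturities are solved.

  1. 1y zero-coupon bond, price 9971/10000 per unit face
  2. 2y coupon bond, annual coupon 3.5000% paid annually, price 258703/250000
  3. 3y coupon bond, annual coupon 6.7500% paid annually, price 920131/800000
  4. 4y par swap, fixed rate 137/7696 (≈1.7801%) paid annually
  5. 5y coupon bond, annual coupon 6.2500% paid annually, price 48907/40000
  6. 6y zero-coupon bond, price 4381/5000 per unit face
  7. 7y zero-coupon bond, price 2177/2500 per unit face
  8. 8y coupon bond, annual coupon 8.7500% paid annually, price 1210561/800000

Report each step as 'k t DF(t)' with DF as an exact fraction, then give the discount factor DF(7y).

1 1 9971/10000
2 2 9661/10000
3 3 9533/10000
4 4 1863/2000
5 5 2311/2500
6 6 4381/5000
7 7 2177/2500
8 8 8669/10000
DF(7y) = 2177/2500 ≈ 0.870800

step 1 [1y] zero: DF = P = 9971/10000 ≈ 0.997100
step 2 [2y] bond c/1=7/200: DF=(258703/250000 − 7/200·(0.997100))/(1+7/200) = 9661/10000 ≈ 0.966100
step 3 [3y] bond c/1=27/400: DF=(920131/800000 − 27/400·(0.997100+0.966100))/(1+27/400) = 9533/10000 ≈ 0.953300
step 4 [4y] swap r/1=137/7696: DF=(1 − 137/7696·(0.997100+0.966100+0.953300))/(1+137/7696) = 1863/2000 ≈ 0.931500
step 5 [5y] bond c/1=1/16: DF=(48907/40000 − 1/16·(0.997100+0.966100+0.953300+0.931500))/(1+1/16) = 2311/2500 ≈ 0.924400
step 6 [6y] zero: DF = P = 4381/5000 ≈ 0.876200
step 7 [7y] zero: DF = P = 2177/2500 ≈ 0.870800
step 8 [8y] bond c/1=7/80: DF=(1210561/800000 − 7/80·(0.997100+0.966100+0.953300+0.931500+0.924400+0.876200+0.870800))/(1+7/80) = 8669/10000 ≈ 0.866900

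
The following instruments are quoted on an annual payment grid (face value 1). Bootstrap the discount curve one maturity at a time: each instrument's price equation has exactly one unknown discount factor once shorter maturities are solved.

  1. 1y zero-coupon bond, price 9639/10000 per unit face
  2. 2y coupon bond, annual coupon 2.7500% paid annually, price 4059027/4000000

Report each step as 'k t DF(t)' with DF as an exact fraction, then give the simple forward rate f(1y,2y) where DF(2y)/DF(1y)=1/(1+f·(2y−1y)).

step 1 [1y] zero: DF = P = 9639/10000 ≈ 0.963900
step 2 [2y] bond c/1=11/400: DF=(4059027/4000000 − 11/400·(0.963900))/(1+11/400) = 4809/5000 ≈ 0.961800

1 1 9639/10000
2 2 4809/5000
f(1y,2y) = ((9639/10000)/(4809/5000) − 1)/(1) = 1/458 ≈ 0.2183%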